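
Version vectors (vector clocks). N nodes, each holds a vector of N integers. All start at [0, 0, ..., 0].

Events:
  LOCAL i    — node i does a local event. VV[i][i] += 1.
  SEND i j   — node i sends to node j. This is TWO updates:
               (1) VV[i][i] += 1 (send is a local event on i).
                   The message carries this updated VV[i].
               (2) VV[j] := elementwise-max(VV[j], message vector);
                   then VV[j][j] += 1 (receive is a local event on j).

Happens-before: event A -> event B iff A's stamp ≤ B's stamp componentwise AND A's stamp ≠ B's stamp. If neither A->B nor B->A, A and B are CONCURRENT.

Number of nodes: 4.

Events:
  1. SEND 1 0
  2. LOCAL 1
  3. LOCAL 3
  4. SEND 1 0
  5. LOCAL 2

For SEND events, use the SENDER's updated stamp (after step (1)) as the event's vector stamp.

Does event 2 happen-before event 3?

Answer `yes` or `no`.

Answer: no

Derivation:
Initial: VV[0]=[0, 0, 0, 0]
Initial: VV[1]=[0, 0, 0, 0]
Initial: VV[2]=[0, 0, 0, 0]
Initial: VV[3]=[0, 0, 0, 0]
Event 1: SEND 1->0: VV[1][1]++ -> VV[1]=[0, 1, 0, 0], msg_vec=[0, 1, 0, 0]; VV[0]=max(VV[0],msg_vec) then VV[0][0]++ -> VV[0]=[1, 1, 0, 0]
Event 2: LOCAL 1: VV[1][1]++ -> VV[1]=[0, 2, 0, 0]
Event 3: LOCAL 3: VV[3][3]++ -> VV[3]=[0, 0, 0, 1]
Event 4: SEND 1->0: VV[1][1]++ -> VV[1]=[0, 3, 0, 0], msg_vec=[0, 3, 0, 0]; VV[0]=max(VV[0],msg_vec) then VV[0][0]++ -> VV[0]=[2, 3, 0, 0]
Event 5: LOCAL 2: VV[2][2]++ -> VV[2]=[0, 0, 1, 0]
Event 2 stamp: [0, 2, 0, 0]
Event 3 stamp: [0, 0, 0, 1]
[0, 2, 0, 0] <= [0, 0, 0, 1]? False. Equal? False. Happens-before: False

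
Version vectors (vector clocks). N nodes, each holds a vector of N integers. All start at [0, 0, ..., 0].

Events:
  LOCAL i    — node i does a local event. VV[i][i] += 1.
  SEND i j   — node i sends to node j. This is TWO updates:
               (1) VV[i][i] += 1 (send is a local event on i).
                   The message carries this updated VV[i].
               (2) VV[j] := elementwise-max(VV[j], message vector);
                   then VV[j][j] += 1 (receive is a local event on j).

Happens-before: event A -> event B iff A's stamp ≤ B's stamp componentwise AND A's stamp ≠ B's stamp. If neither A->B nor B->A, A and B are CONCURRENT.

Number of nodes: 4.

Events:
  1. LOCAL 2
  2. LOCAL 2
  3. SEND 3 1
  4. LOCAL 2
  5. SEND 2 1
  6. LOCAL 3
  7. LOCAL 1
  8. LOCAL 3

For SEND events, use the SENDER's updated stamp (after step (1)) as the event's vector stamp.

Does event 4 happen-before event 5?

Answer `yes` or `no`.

Initial: VV[0]=[0, 0, 0, 0]
Initial: VV[1]=[0, 0, 0, 0]
Initial: VV[2]=[0, 0, 0, 0]
Initial: VV[3]=[0, 0, 0, 0]
Event 1: LOCAL 2: VV[2][2]++ -> VV[2]=[0, 0, 1, 0]
Event 2: LOCAL 2: VV[2][2]++ -> VV[2]=[0, 0, 2, 0]
Event 3: SEND 3->1: VV[3][3]++ -> VV[3]=[0, 0, 0, 1], msg_vec=[0, 0, 0, 1]; VV[1]=max(VV[1],msg_vec) then VV[1][1]++ -> VV[1]=[0, 1, 0, 1]
Event 4: LOCAL 2: VV[2][2]++ -> VV[2]=[0, 0, 3, 0]
Event 5: SEND 2->1: VV[2][2]++ -> VV[2]=[0, 0, 4, 0], msg_vec=[0, 0, 4, 0]; VV[1]=max(VV[1],msg_vec) then VV[1][1]++ -> VV[1]=[0, 2, 4, 1]
Event 6: LOCAL 3: VV[3][3]++ -> VV[3]=[0, 0, 0, 2]
Event 7: LOCAL 1: VV[1][1]++ -> VV[1]=[0, 3, 4, 1]
Event 8: LOCAL 3: VV[3][3]++ -> VV[3]=[0, 0, 0, 3]
Event 4 stamp: [0, 0, 3, 0]
Event 5 stamp: [0, 0, 4, 0]
[0, 0, 3, 0] <= [0, 0, 4, 0]? True. Equal? False. Happens-before: True

Answer: yes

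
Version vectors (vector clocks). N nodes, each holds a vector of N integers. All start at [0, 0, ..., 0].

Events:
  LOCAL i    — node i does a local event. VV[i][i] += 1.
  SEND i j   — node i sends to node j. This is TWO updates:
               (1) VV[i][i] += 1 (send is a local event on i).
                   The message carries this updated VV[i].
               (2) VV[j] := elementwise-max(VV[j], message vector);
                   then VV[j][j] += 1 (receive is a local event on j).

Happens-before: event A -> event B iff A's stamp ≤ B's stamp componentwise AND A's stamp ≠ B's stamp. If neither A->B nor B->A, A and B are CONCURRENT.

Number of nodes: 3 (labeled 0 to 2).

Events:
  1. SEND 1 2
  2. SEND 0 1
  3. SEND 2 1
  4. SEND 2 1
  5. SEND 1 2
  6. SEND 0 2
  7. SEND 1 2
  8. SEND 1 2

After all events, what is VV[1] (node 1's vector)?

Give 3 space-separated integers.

Answer: 1 7 3

Derivation:
Initial: VV[0]=[0, 0, 0]
Initial: VV[1]=[0, 0, 0]
Initial: VV[2]=[0, 0, 0]
Event 1: SEND 1->2: VV[1][1]++ -> VV[1]=[0, 1, 0], msg_vec=[0, 1, 0]; VV[2]=max(VV[2],msg_vec) then VV[2][2]++ -> VV[2]=[0, 1, 1]
Event 2: SEND 0->1: VV[0][0]++ -> VV[0]=[1, 0, 0], msg_vec=[1, 0, 0]; VV[1]=max(VV[1],msg_vec) then VV[1][1]++ -> VV[1]=[1, 2, 0]
Event 3: SEND 2->1: VV[2][2]++ -> VV[2]=[0, 1, 2], msg_vec=[0, 1, 2]; VV[1]=max(VV[1],msg_vec) then VV[1][1]++ -> VV[1]=[1, 3, 2]
Event 4: SEND 2->1: VV[2][2]++ -> VV[2]=[0, 1, 3], msg_vec=[0, 1, 3]; VV[1]=max(VV[1],msg_vec) then VV[1][1]++ -> VV[1]=[1, 4, 3]
Event 5: SEND 1->2: VV[1][1]++ -> VV[1]=[1, 5, 3], msg_vec=[1, 5, 3]; VV[2]=max(VV[2],msg_vec) then VV[2][2]++ -> VV[2]=[1, 5, 4]
Event 6: SEND 0->2: VV[0][0]++ -> VV[0]=[2, 0, 0], msg_vec=[2, 0, 0]; VV[2]=max(VV[2],msg_vec) then VV[2][2]++ -> VV[2]=[2, 5, 5]
Event 7: SEND 1->2: VV[1][1]++ -> VV[1]=[1, 6, 3], msg_vec=[1, 6, 3]; VV[2]=max(VV[2],msg_vec) then VV[2][2]++ -> VV[2]=[2, 6, 6]
Event 8: SEND 1->2: VV[1][1]++ -> VV[1]=[1, 7, 3], msg_vec=[1, 7, 3]; VV[2]=max(VV[2],msg_vec) then VV[2][2]++ -> VV[2]=[2, 7, 7]
Final vectors: VV[0]=[2, 0, 0]; VV[1]=[1, 7, 3]; VV[2]=[2, 7, 7]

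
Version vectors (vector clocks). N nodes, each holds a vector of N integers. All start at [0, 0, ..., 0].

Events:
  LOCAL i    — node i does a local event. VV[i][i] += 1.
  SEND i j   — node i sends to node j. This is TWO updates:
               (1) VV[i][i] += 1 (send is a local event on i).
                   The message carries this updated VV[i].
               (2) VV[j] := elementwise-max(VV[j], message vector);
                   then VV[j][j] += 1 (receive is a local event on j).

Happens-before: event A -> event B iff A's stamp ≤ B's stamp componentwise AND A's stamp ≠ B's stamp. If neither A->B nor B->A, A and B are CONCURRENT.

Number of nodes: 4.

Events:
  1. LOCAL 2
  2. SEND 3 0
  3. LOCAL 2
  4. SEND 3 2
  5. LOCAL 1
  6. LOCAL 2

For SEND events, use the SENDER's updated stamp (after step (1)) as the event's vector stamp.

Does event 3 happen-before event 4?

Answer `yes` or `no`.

Answer: no

Derivation:
Initial: VV[0]=[0, 0, 0, 0]
Initial: VV[1]=[0, 0, 0, 0]
Initial: VV[2]=[0, 0, 0, 0]
Initial: VV[3]=[0, 0, 0, 0]
Event 1: LOCAL 2: VV[2][2]++ -> VV[2]=[0, 0, 1, 0]
Event 2: SEND 3->0: VV[3][3]++ -> VV[3]=[0, 0, 0, 1], msg_vec=[0, 0, 0, 1]; VV[0]=max(VV[0],msg_vec) then VV[0][0]++ -> VV[0]=[1, 0, 0, 1]
Event 3: LOCAL 2: VV[2][2]++ -> VV[2]=[0, 0, 2, 0]
Event 4: SEND 3->2: VV[3][3]++ -> VV[3]=[0, 0, 0, 2], msg_vec=[0, 0, 0, 2]; VV[2]=max(VV[2],msg_vec) then VV[2][2]++ -> VV[2]=[0, 0, 3, 2]
Event 5: LOCAL 1: VV[1][1]++ -> VV[1]=[0, 1, 0, 0]
Event 6: LOCAL 2: VV[2][2]++ -> VV[2]=[0, 0, 4, 2]
Event 3 stamp: [0, 0, 2, 0]
Event 4 stamp: [0, 0, 0, 2]
[0, 0, 2, 0] <= [0, 0, 0, 2]? False. Equal? False. Happens-before: False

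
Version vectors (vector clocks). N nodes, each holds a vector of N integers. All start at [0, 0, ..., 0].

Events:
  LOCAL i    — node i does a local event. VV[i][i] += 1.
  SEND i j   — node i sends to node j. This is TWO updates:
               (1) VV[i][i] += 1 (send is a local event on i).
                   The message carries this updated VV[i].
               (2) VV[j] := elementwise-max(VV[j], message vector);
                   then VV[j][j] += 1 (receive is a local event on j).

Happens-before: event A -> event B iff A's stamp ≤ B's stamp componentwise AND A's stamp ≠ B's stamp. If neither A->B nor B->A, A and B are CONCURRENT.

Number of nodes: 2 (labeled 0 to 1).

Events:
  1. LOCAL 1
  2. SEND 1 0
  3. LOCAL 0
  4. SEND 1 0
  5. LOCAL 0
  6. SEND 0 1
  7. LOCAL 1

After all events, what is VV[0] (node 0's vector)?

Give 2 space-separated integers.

Initial: VV[0]=[0, 0]
Initial: VV[1]=[0, 0]
Event 1: LOCAL 1: VV[1][1]++ -> VV[1]=[0, 1]
Event 2: SEND 1->0: VV[1][1]++ -> VV[1]=[0, 2], msg_vec=[0, 2]; VV[0]=max(VV[0],msg_vec) then VV[0][0]++ -> VV[0]=[1, 2]
Event 3: LOCAL 0: VV[0][0]++ -> VV[0]=[2, 2]
Event 4: SEND 1->0: VV[1][1]++ -> VV[1]=[0, 3], msg_vec=[0, 3]; VV[0]=max(VV[0],msg_vec) then VV[0][0]++ -> VV[0]=[3, 3]
Event 5: LOCAL 0: VV[0][0]++ -> VV[0]=[4, 3]
Event 6: SEND 0->1: VV[0][0]++ -> VV[0]=[5, 3], msg_vec=[5, 3]; VV[1]=max(VV[1],msg_vec) then VV[1][1]++ -> VV[1]=[5, 4]
Event 7: LOCAL 1: VV[1][1]++ -> VV[1]=[5, 5]
Final vectors: VV[0]=[5, 3]; VV[1]=[5, 5]

Answer: 5 3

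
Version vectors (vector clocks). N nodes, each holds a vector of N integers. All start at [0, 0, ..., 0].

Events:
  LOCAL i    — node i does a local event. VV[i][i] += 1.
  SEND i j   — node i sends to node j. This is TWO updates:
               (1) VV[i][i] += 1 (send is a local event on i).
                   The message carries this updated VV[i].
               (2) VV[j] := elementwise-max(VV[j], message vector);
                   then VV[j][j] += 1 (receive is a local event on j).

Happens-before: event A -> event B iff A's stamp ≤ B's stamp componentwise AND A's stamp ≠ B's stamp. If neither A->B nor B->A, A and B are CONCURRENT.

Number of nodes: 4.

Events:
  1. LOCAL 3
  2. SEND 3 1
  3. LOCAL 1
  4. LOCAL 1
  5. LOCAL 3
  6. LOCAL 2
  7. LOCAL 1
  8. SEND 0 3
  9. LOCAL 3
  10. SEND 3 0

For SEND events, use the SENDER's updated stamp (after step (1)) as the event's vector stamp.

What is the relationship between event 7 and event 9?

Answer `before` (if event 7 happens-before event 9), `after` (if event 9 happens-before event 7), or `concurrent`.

Initial: VV[0]=[0, 0, 0, 0]
Initial: VV[1]=[0, 0, 0, 0]
Initial: VV[2]=[0, 0, 0, 0]
Initial: VV[3]=[0, 0, 0, 0]
Event 1: LOCAL 3: VV[3][3]++ -> VV[3]=[0, 0, 0, 1]
Event 2: SEND 3->1: VV[3][3]++ -> VV[3]=[0, 0, 0, 2], msg_vec=[0, 0, 0, 2]; VV[1]=max(VV[1],msg_vec) then VV[1][1]++ -> VV[1]=[0, 1, 0, 2]
Event 3: LOCAL 1: VV[1][1]++ -> VV[1]=[0, 2, 0, 2]
Event 4: LOCAL 1: VV[1][1]++ -> VV[1]=[0, 3, 0, 2]
Event 5: LOCAL 3: VV[3][3]++ -> VV[3]=[0, 0, 0, 3]
Event 6: LOCAL 2: VV[2][2]++ -> VV[2]=[0, 0, 1, 0]
Event 7: LOCAL 1: VV[1][1]++ -> VV[1]=[0, 4, 0, 2]
Event 8: SEND 0->3: VV[0][0]++ -> VV[0]=[1, 0, 0, 0], msg_vec=[1, 0, 0, 0]; VV[3]=max(VV[3],msg_vec) then VV[3][3]++ -> VV[3]=[1, 0, 0, 4]
Event 9: LOCAL 3: VV[3][3]++ -> VV[3]=[1, 0, 0, 5]
Event 10: SEND 3->0: VV[3][3]++ -> VV[3]=[1, 0, 0, 6], msg_vec=[1, 0, 0, 6]; VV[0]=max(VV[0],msg_vec) then VV[0][0]++ -> VV[0]=[2, 0, 0, 6]
Event 7 stamp: [0, 4, 0, 2]
Event 9 stamp: [1, 0, 0, 5]
[0, 4, 0, 2] <= [1, 0, 0, 5]? False
[1, 0, 0, 5] <= [0, 4, 0, 2]? False
Relation: concurrent

Answer: concurrent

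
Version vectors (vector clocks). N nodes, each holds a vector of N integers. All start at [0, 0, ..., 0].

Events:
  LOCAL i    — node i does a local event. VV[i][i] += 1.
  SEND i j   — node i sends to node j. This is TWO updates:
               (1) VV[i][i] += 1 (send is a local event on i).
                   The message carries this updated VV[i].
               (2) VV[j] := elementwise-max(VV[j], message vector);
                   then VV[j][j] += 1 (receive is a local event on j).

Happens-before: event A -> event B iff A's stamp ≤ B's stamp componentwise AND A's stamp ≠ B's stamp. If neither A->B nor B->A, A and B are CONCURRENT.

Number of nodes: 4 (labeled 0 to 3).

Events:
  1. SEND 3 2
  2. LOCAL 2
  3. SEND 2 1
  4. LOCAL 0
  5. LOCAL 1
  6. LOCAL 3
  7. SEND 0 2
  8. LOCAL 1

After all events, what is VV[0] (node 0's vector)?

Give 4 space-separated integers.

Answer: 2 0 0 0

Derivation:
Initial: VV[0]=[0, 0, 0, 0]
Initial: VV[1]=[0, 0, 0, 0]
Initial: VV[2]=[0, 0, 0, 0]
Initial: VV[3]=[0, 0, 0, 0]
Event 1: SEND 3->2: VV[3][3]++ -> VV[3]=[0, 0, 0, 1], msg_vec=[0, 0, 0, 1]; VV[2]=max(VV[2],msg_vec) then VV[2][2]++ -> VV[2]=[0, 0, 1, 1]
Event 2: LOCAL 2: VV[2][2]++ -> VV[2]=[0, 0, 2, 1]
Event 3: SEND 2->1: VV[2][2]++ -> VV[2]=[0, 0, 3, 1], msg_vec=[0, 0, 3, 1]; VV[1]=max(VV[1],msg_vec) then VV[1][1]++ -> VV[1]=[0, 1, 3, 1]
Event 4: LOCAL 0: VV[0][0]++ -> VV[0]=[1, 0, 0, 0]
Event 5: LOCAL 1: VV[1][1]++ -> VV[1]=[0, 2, 3, 1]
Event 6: LOCAL 3: VV[3][3]++ -> VV[3]=[0, 0, 0, 2]
Event 7: SEND 0->2: VV[0][0]++ -> VV[0]=[2, 0, 0, 0], msg_vec=[2, 0, 0, 0]; VV[2]=max(VV[2],msg_vec) then VV[2][2]++ -> VV[2]=[2, 0, 4, 1]
Event 8: LOCAL 1: VV[1][1]++ -> VV[1]=[0, 3, 3, 1]
Final vectors: VV[0]=[2, 0, 0, 0]; VV[1]=[0, 3, 3, 1]; VV[2]=[2, 0, 4, 1]; VV[3]=[0, 0, 0, 2]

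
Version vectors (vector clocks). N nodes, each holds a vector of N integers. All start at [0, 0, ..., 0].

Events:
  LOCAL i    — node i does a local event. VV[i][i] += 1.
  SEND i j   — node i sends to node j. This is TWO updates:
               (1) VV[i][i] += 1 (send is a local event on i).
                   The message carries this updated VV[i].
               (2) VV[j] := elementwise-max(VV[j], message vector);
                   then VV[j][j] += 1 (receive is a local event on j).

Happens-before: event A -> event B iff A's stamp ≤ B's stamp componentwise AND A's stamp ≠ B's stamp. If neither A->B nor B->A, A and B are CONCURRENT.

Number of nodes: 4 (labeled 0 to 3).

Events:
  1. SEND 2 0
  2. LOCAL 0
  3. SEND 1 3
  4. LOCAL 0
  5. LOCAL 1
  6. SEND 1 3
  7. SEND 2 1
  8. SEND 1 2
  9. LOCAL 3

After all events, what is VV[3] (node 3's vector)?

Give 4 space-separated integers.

Initial: VV[0]=[0, 0, 0, 0]
Initial: VV[1]=[0, 0, 0, 0]
Initial: VV[2]=[0, 0, 0, 0]
Initial: VV[3]=[0, 0, 0, 0]
Event 1: SEND 2->0: VV[2][2]++ -> VV[2]=[0, 0, 1, 0], msg_vec=[0, 0, 1, 0]; VV[0]=max(VV[0],msg_vec) then VV[0][0]++ -> VV[0]=[1, 0, 1, 0]
Event 2: LOCAL 0: VV[0][0]++ -> VV[0]=[2, 0, 1, 0]
Event 3: SEND 1->3: VV[1][1]++ -> VV[1]=[0, 1, 0, 0], msg_vec=[0, 1, 0, 0]; VV[3]=max(VV[3],msg_vec) then VV[3][3]++ -> VV[3]=[0, 1, 0, 1]
Event 4: LOCAL 0: VV[0][0]++ -> VV[0]=[3, 0, 1, 0]
Event 5: LOCAL 1: VV[1][1]++ -> VV[1]=[0, 2, 0, 0]
Event 6: SEND 1->3: VV[1][1]++ -> VV[1]=[0, 3, 0, 0], msg_vec=[0, 3, 0, 0]; VV[3]=max(VV[3],msg_vec) then VV[3][3]++ -> VV[3]=[0, 3, 0, 2]
Event 7: SEND 2->1: VV[2][2]++ -> VV[2]=[0, 0, 2, 0], msg_vec=[0, 0, 2, 0]; VV[1]=max(VV[1],msg_vec) then VV[1][1]++ -> VV[1]=[0, 4, 2, 0]
Event 8: SEND 1->2: VV[1][1]++ -> VV[1]=[0, 5, 2, 0], msg_vec=[0, 5, 2, 0]; VV[2]=max(VV[2],msg_vec) then VV[2][2]++ -> VV[2]=[0, 5, 3, 0]
Event 9: LOCAL 3: VV[3][3]++ -> VV[3]=[0, 3, 0, 3]
Final vectors: VV[0]=[3, 0, 1, 0]; VV[1]=[0, 5, 2, 0]; VV[2]=[0, 5, 3, 0]; VV[3]=[0, 3, 0, 3]

Answer: 0 3 0 3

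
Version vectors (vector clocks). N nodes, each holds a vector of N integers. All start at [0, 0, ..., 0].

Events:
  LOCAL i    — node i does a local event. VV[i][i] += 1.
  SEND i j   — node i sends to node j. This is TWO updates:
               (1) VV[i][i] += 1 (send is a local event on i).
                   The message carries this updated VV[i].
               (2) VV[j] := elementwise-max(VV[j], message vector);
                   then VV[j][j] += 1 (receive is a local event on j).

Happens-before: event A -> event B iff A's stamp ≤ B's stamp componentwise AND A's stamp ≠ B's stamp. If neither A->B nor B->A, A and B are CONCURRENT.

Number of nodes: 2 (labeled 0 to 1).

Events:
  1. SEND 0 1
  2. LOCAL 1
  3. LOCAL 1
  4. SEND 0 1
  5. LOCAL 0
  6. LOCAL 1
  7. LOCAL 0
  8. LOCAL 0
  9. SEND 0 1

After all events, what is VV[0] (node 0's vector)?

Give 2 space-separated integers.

Initial: VV[0]=[0, 0]
Initial: VV[1]=[0, 0]
Event 1: SEND 0->1: VV[0][0]++ -> VV[0]=[1, 0], msg_vec=[1, 0]; VV[1]=max(VV[1],msg_vec) then VV[1][1]++ -> VV[1]=[1, 1]
Event 2: LOCAL 1: VV[1][1]++ -> VV[1]=[1, 2]
Event 3: LOCAL 1: VV[1][1]++ -> VV[1]=[1, 3]
Event 4: SEND 0->1: VV[0][0]++ -> VV[0]=[2, 0], msg_vec=[2, 0]; VV[1]=max(VV[1],msg_vec) then VV[1][1]++ -> VV[1]=[2, 4]
Event 5: LOCAL 0: VV[0][0]++ -> VV[0]=[3, 0]
Event 6: LOCAL 1: VV[1][1]++ -> VV[1]=[2, 5]
Event 7: LOCAL 0: VV[0][0]++ -> VV[0]=[4, 0]
Event 8: LOCAL 0: VV[0][0]++ -> VV[0]=[5, 0]
Event 9: SEND 0->1: VV[0][0]++ -> VV[0]=[6, 0], msg_vec=[6, 0]; VV[1]=max(VV[1],msg_vec) then VV[1][1]++ -> VV[1]=[6, 6]
Final vectors: VV[0]=[6, 0]; VV[1]=[6, 6]

Answer: 6 0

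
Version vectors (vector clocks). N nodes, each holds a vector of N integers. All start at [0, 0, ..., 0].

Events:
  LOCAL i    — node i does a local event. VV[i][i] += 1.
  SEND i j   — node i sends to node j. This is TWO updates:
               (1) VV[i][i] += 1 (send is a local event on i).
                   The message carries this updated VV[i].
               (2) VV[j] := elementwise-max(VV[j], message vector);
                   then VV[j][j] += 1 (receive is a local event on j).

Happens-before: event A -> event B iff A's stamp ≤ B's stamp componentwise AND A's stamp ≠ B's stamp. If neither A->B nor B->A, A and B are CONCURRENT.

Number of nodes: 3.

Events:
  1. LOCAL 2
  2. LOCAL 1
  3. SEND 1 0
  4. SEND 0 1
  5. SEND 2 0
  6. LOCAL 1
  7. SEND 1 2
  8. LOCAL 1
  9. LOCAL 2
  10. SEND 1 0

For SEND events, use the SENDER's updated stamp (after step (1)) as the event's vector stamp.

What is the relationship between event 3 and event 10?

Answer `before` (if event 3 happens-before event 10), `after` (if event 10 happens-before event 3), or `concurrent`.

Answer: before

Derivation:
Initial: VV[0]=[0, 0, 0]
Initial: VV[1]=[0, 0, 0]
Initial: VV[2]=[0, 0, 0]
Event 1: LOCAL 2: VV[2][2]++ -> VV[2]=[0, 0, 1]
Event 2: LOCAL 1: VV[1][1]++ -> VV[1]=[0, 1, 0]
Event 3: SEND 1->0: VV[1][1]++ -> VV[1]=[0, 2, 0], msg_vec=[0, 2, 0]; VV[0]=max(VV[0],msg_vec) then VV[0][0]++ -> VV[0]=[1, 2, 0]
Event 4: SEND 0->1: VV[0][0]++ -> VV[0]=[2, 2, 0], msg_vec=[2, 2, 0]; VV[1]=max(VV[1],msg_vec) then VV[1][1]++ -> VV[1]=[2, 3, 0]
Event 5: SEND 2->0: VV[2][2]++ -> VV[2]=[0, 0, 2], msg_vec=[0, 0, 2]; VV[0]=max(VV[0],msg_vec) then VV[0][0]++ -> VV[0]=[3, 2, 2]
Event 6: LOCAL 1: VV[1][1]++ -> VV[1]=[2, 4, 0]
Event 7: SEND 1->2: VV[1][1]++ -> VV[1]=[2, 5, 0], msg_vec=[2, 5, 0]; VV[2]=max(VV[2],msg_vec) then VV[2][2]++ -> VV[2]=[2, 5, 3]
Event 8: LOCAL 1: VV[1][1]++ -> VV[1]=[2, 6, 0]
Event 9: LOCAL 2: VV[2][2]++ -> VV[2]=[2, 5, 4]
Event 10: SEND 1->0: VV[1][1]++ -> VV[1]=[2, 7, 0], msg_vec=[2, 7, 0]; VV[0]=max(VV[0],msg_vec) then VV[0][0]++ -> VV[0]=[4, 7, 2]
Event 3 stamp: [0, 2, 0]
Event 10 stamp: [2, 7, 0]
[0, 2, 0] <= [2, 7, 0]? True
[2, 7, 0] <= [0, 2, 0]? False
Relation: before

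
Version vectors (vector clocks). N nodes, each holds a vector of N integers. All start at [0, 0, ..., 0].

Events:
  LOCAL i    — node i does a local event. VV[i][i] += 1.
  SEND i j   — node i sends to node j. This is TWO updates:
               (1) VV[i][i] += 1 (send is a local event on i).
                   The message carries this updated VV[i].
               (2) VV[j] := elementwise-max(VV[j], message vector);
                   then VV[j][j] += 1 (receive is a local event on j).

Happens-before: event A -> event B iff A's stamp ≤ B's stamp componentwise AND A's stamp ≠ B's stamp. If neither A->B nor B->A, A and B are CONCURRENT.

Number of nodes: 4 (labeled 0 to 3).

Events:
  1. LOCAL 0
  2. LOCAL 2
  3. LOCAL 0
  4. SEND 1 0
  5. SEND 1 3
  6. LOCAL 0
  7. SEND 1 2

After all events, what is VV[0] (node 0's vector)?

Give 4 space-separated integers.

Initial: VV[0]=[0, 0, 0, 0]
Initial: VV[1]=[0, 0, 0, 0]
Initial: VV[2]=[0, 0, 0, 0]
Initial: VV[3]=[0, 0, 0, 0]
Event 1: LOCAL 0: VV[0][0]++ -> VV[0]=[1, 0, 0, 0]
Event 2: LOCAL 2: VV[2][2]++ -> VV[2]=[0, 0, 1, 0]
Event 3: LOCAL 0: VV[0][0]++ -> VV[0]=[2, 0, 0, 0]
Event 4: SEND 1->0: VV[1][1]++ -> VV[1]=[0, 1, 0, 0], msg_vec=[0, 1, 0, 0]; VV[0]=max(VV[0],msg_vec) then VV[0][0]++ -> VV[0]=[3, 1, 0, 0]
Event 5: SEND 1->3: VV[1][1]++ -> VV[1]=[0, 2, 0, 0], msg_vec=[0, 2, 0, 0]; VV[3]=max(VV[3],msg_vec) then VV[3][3]++ -> VV[3]=[0, 2, 0, 1]
Event 6: LOCAL 0: VV[0][0]++ -> VV[0]=[4, 1, 0, 0]
Event 7: SEND 1->2: VV[1][1]++ -> VV[1]=[0, 3, 0, 0], msg_vec=[0, 3, 0, 0]; VV[2]=max(VV[2],msg_vec) then VV[2][2]++ -> VV[2]=[0, 3, 2, 0]
Final vectors: VV[0]=[4, 1, 0, 0]; VV[1]=[0, 3, 0, 0]; VV[2]=[0, 3, 2, 0]; VV[3]=[0, 2, 0, 1]

Answer: 4 1 0 0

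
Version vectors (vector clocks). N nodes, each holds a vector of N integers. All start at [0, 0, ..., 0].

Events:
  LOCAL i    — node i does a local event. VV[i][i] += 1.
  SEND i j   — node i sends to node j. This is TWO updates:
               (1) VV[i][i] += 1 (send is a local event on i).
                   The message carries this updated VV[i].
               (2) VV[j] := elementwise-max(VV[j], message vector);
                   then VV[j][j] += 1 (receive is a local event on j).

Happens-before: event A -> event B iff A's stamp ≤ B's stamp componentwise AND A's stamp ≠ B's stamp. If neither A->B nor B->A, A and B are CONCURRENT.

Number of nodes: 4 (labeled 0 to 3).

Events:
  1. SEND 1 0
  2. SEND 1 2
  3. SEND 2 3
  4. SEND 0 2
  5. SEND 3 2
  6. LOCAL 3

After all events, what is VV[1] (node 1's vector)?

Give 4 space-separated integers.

Answer: 0 2 0 0

Derivation:
Initial: VV[0]=[0, 0, 0, 0]
Initial: VV[1]=[0, 0, 0, 0]
Initial: VV[2]=[0, 0, 0, 0]
Initial: VV[3]=[0, 0, 0, 0]
Event 1: SEND 1->0: VV[1][1]++ -> VV[1]=[0, 1, 0, 0], msg_vec=[0, 1, 0, 0]; VV[0]=max(VV[0],msg_vec) then VV[0][0]++ -> VV[0]=[1, 1, 0, 0]
Event 2: SEND 1->2: VV[1][1]++ -> VV[1]=[0, 2, 0, 0], msg_vec=[0, 2, 0, 0]; VV[2]=max(VV[2],msg_vec) then VV[2][2]++ -> VV[2]=[0, 2, 1, 0]
Event 3: SEND 2->3: VV[2][2]++ -> VV[2]=[0, 2, 2, 0], msg_vec=[0, 2, 2, 0]; VV[3]=max(VV[3],msg_vec) then VV[3][3]++ -> VV[3]=[0, 2, 2, 1]
Event 4: SEND 0->2: VV[0][0]++ -> VV[0]=[2, 1, 0, 0], msg_vec=[2, 1, 0, 0]; VV[2]=max(VV[2],msg_vec) then VV[2][2]++ -> VV[2]=[2, 2, 3, 0]
Event 5: SEND 3->2: VV[3][3]++ -> VV[3]=[0, 2, 2, 2], msg_vec=[0, 2, 2, 2]; VV[2]=max(VV[2],msg_vec) then VV[2][2]++ -> VV[2]=[2, 2, 4, 2]
Event 6: LOCAL 3: VV[3][3]++ -> VV[3]=[0, 2, 2, 3]
Final vectors: VV[0]=[2, 1, 0, 0]; VV[1]=[0, 2, 0, 0]; VV[2]=[2, 2, 4, 2]; VV[3]=[0, 2, 2, 3]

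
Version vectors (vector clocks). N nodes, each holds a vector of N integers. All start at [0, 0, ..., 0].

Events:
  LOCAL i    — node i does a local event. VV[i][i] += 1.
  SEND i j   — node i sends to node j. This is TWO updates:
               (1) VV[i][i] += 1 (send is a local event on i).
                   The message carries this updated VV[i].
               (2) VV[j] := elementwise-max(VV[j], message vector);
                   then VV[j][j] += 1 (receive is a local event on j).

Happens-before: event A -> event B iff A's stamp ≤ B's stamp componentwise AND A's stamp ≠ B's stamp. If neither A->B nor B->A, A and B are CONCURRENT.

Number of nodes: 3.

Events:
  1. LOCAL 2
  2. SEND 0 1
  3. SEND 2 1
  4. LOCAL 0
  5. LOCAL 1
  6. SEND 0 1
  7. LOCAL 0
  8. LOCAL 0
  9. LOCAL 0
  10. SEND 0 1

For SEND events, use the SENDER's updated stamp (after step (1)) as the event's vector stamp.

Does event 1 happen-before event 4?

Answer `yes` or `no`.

Answer: no

Derivation:
Initial: VV[0]=[0, 0, 0]
Initial: VV[1]=[0, 0, 0]
Initial: VV[2]=[0, 0, 0]
Event 1: LOCAL 2: VV[2][2]++ -> VV[2]=[0, 0, 1]
Event 2: SEND 0->1: VV[0][0]++ -> VV[0]=[1, 0, 0], msg_vec=[1, 0, 0]; VV[1]=max(VV[1],msg_vec) then VV[1][1]++ -> VV[1]=[1, 1, 0]
Event 3: SEND 2->1: VV[2][2]++ -> VV[2]=[0, 0, 2], msg_vec=[0, 0, 2]; VV[1]=max(VV[1],msg_vec) then VV[1][1]++ -> VV[1]=[1, 2, 2]
Event 4: LOCAL 0: VV[0][0]++ -> VV[0]=[2, 0, 0]
Event 5: LOCAL 1: VV[1][1]++ -> VV[1]=[1, 3, 2]
Event 6: SEND 0->1: VV[0][0]++ -> VV[0]=[3, 0, 0], msg_vec=[3, 0, 0]; VV[1]=max(VV[1],msg_vec) then VV[1][1]++ -> VV[1]=[3, 4, 2]
Event 7: LOCAL 0: VV[0][0]++ -> VV[0]=[4, 0, 0]
Event 8: LOCAL 0: VV[0][0]++ -> VV[0]=[5, 0, 0]
Event 9: LOCAL 0: VV[0][0]++ -> VV[0]=[6, 0, 0]
Event 10: SEND 0->1: VV[0][0]++ -> VV[0]=[7, 0, 0], msg_vec=[7, 0, 0]; VV[1]=max(VV[1],msg_vec) then VV[1][1]++ -> VV[1]=[7, 5, 2]
Event 1 stamp: [0, 0, 1]
Event 4 stamp: [2, 0, 0]
[0, 0, 1] <= [2, 0, 0]? False. Equal? False. Happens-before: False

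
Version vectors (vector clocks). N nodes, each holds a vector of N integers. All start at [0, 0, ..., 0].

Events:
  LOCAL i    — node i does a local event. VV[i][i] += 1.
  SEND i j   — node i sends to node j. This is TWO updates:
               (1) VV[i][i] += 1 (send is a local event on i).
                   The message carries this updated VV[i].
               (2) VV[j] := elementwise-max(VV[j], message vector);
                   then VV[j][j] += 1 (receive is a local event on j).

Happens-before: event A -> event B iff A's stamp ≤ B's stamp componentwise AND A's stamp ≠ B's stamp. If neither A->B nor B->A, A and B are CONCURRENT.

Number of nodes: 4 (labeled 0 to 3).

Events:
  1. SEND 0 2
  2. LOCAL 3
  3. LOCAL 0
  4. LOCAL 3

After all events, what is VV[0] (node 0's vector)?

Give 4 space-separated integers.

Answer: 2 0 0 0

Derivation:
Initial: VV[0]=[0, 0, 0, 0]
Initial: VV[1]=[0, 0, 0, 0]
Initial: VV[2]=[0, 0, 0, 0]
Initial: VV[3]=[0, 0, 0, 0]
Event 1: SEND 0->2: VV[0][0]++ -> VV[0]=[1, 0, 0, 0], msg_vec=[1, 0, 0, 0]; VV[2]=max(VV[2],msg_vec) then VV[2][2]++ -> VV[2]=[1, 0, 1, 0]
Event 2: LOCAL 3: VV[3][3]++ -> VV[3]=[0, 0, 0, 1]
Event 3: LOCAL 0: VV[0][0]++ -> VV[0]=[2, 0, 0, 0]
Event 4: LOCAL 3: VV[3][3]++ -> VV[3]=[0, 0, 0, 2]
Final vectors: VV[0]=[2, 0, 0, 0]; VV[1]=[0, 0, 0, 0]; VV[2]=[1, 0, 1, 0]; VV[3]=[0, 0, 0, 2]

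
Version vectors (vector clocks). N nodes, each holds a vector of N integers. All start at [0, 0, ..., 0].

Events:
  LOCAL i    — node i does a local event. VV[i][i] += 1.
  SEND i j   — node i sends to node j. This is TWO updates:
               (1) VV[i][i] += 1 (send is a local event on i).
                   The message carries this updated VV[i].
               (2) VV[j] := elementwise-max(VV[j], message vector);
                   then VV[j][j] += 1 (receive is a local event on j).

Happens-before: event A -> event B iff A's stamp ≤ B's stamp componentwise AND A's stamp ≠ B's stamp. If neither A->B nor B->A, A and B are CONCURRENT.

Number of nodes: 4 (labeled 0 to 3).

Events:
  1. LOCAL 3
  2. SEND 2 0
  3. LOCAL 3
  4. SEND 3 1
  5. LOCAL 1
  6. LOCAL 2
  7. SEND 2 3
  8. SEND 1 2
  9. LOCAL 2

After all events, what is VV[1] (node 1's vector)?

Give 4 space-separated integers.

Answer: 0 3 0 3

Derivation:
Initial: VV[0]=[0, 0, 0, 0]
Initial: VV[1]=[0, 0, 0, 0]
Initial: VV[2]=[0, 0, 0, 0]
Initial: VV[3]=[0, 0, 0, 0]
Event 1: LOCAL 3: VV[3][3]++ -> VV[3]=[0, 0, 0, 1]
Event 2: SEND 2->0: VV[2][2]++ -> VV[2]=[0, 0, 1, 0], msg_vec=[0, 0, 1, 0]; VV[0]=max(VV[0],msg_vec) then VV[0][0]++ -> VV[0]=[1, 0, 1, 0]
Event 3: LOCAL 3: VV[3][3]++ -> VV[3]=[0, 0, 0, 2]
Event 4: SEND 3->1: VV[3][3]++ -> VV[3]=[0, 0, 0, 3], msg_vec=[0, 0, 0, 3]; VV[1]=max(VV[1],msg_vec) then VV[1][1]++ -> VV[1]=[0, 1, 0, 3]
Event 5: LOCAL 1: VV[1][1]++ -> VV[1]=[0, 2, 0, 3]
Event 6: LOCAL 2: VV[2][2]++ -> VV[2]=[0, 0, 2, 0]
Event 7: SEND 2->3: VV[2][2]++ -> VV[2]=[0, 0, 3, 0], msg_vec=[0, 0, 3, 0]; VV[3]=max(VV[3],msg_vec) then VV[3][3]++ -> VV[3]=[0, 0, 3, 4]
Event 8: SEND 1->2: VV[1][1]++ -> VV[1]=[0, 3, 0, 3], msg_vec=[0, 3, 0, 3]; VV[2]=max(VV[2],msg_vec) then VV[2][2]++ -> VV[2]=[0, 3, 4, 3]
Event 9: LOCAL 2: VV[2][2]++ -> VV[2]=[0, 3, 5, 3]
Final vectors: VV[0]=[1, 0, 1, 0]; VV[1]=[0, 3, 0, 3]; VV[2]=[0, 3, 5, 3]; VV[3]=[0, 0, 3, 4]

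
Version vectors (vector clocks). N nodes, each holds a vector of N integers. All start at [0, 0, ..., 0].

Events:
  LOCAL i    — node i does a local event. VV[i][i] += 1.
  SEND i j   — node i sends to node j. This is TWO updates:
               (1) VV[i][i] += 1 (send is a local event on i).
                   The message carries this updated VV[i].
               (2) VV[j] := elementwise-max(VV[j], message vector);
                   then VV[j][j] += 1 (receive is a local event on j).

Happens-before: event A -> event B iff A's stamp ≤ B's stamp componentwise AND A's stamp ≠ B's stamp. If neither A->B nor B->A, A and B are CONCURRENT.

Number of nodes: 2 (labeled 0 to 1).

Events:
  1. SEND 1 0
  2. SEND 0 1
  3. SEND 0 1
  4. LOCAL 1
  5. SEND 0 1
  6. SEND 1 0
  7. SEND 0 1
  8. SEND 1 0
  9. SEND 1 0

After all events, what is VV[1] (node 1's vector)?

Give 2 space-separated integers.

Initial: VV[0]=[0, 0]
Initial: VV[1]=[0, 0]
Event 1: SEND 1->0: VV[1][1]++ -> VV[1]=[0, 1], msg_vec=[0, 1]; VV[0]=max(VV[0],msg_vec) then VV[0][0]++ -> VV[0]=[1, 1]
Event 2: SEND 0->1: VV[0][0]++ -> VV[0]=[2, 1], msg_vec=[2, 1]; VV[1]=max(VV[1],msg_vec) then VV[1][1]++ -> VV[1]=[2, 2]
Event 3: SEND 0->1: VV[0][0]++ -> VV[0]=[3, 1], msg_vec=[3, 1]; VV[1]=max(VV[1],msg_vec) then VV[1][1]++ -> VV[1]=[3, 3]
Event 4: LOCAL 1: VV[1][1]++ -> VV[1]=[3, 4]
Event 5: SEND 0->1: VV[0][0]++ -> VV[0]=[4, 1], msg_vec=[4, 1]; VV[1]=max(VV[1],msg_vec) then VV[1][1]++ -> VV[1]=[4, 5]
Event 6: SEND 1->0: VV[1][1]++ -> VV[1]=[4, 6], msg_vec=[4, 6]; VV[0]=max(VV[0],msg_vec) then VV[0][0]++ -> VV[0]=[5, 6]
Event 7: SEND 0->1: VV[0][0]++ -> VV[0]=[6, 6], msg_vec=[6, 6]; VV[1]=max(VV[1],msg_vec) then VV[1][1]++ -> VV[1]=[6, 7]
Event 8: SEND 1->0: VV[1][1]++ -> VV[1]=[6, 8], msg_vec=[6, 8]; VV[0]=max(VV[0],msg_vec) then VV[0][0]++ -> VV[0]=[7, 8]
Event 9: SEND 1->0: VV[1][1]++ -> VV[1]=[6, 9], msg_vec=[6, 9]; VV[0]=max(VV[0],msg_vec) then VV[0][0]++ -> VV[0]=[8, 9]
Final vectors: VV[0]=[8, 9]; VV[1]=[6, 9]

Answer: 6 9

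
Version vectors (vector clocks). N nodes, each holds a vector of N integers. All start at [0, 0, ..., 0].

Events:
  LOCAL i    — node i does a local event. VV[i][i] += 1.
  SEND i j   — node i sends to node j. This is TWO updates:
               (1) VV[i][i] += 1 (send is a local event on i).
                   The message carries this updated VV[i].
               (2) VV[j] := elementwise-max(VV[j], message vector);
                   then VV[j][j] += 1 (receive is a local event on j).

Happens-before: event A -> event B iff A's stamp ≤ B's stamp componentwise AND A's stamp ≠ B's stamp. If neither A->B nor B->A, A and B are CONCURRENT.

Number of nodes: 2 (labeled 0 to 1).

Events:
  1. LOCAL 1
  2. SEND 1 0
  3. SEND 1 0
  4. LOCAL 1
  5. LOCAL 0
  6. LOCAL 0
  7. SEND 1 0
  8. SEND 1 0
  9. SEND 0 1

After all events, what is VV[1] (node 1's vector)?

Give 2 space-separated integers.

Initial: VV[0]=[0, 0]
Initial: VV[1]=[0, 0]
Event 1: LOCAL 1: VV[1][1]++ -> VV[1]=[0, 1]
Event 2: SEND 1->0: VV[1][1]++ -> VV[1]=[0, 2], msg_vec=[0, 2]; VV[0]=max(VV[0],msg_vec) then VV[0][0]++ -> VV[0]=[1, 2]
Event 3: SEND 1->0: VV[1][1]++ -> VV[1]=[0, 3], msg_vec=[0, 3]; VV[0]=max(VV[0],msg_vec) then VV[0][0]++ -> VV[0]=[2, 3]
Event 4: LOCAL 1: VV[1][1]++ -> VV[1]=[0, 4]
Event 5: LOCAL 0: VV[0][0]++ -> VV[0]=[3, 3]
Event 6: LOCAL 0: VV[0][0]++ -> VV[0]=[4, 3]
Event 7: SEND 1->0: VV[1][1]++ -> VV[1]=[0, 5], msg_vec=[0, 5]; VV[0]=max(VV[0],msg_vec) then VV[0][0]++ -> VV[0]=[5, 5]
Event 8: SEND 1->0: VV[1][1]++ -> VV[1]=[0, 6], msg_vec=[0, 6]; VV[0]=max(VV[0],msg_vec) then VV[0][0]++ -> VV[0]=[6, 6]
Event 9: SEND 0->1: VV[0][0]++ -> VV[0]=[7, 6], msg_vec=[7, 6]; VV[1]=max(VV[1],msg_vec) then VV[1][1]++ -> VV[1]=[7, 7]
Final vectors: VV[0]=[7, 6]; VV[1]=[7, 7]

Answer: 7 7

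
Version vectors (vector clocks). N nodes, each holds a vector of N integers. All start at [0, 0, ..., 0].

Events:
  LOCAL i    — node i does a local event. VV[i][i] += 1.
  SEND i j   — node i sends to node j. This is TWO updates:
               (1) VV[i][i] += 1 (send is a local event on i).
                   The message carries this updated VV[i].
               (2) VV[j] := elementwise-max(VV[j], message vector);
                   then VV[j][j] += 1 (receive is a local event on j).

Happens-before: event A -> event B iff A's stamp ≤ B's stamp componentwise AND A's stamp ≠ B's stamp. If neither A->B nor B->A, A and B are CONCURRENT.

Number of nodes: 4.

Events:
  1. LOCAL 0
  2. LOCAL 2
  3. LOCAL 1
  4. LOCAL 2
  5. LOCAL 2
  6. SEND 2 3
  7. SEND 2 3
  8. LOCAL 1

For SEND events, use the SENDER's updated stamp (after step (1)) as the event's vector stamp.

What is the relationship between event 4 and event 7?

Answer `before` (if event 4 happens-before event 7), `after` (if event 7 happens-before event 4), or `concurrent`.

Initial: VV[0]=[0, 0, 0, 0]
Initial: VV[1]=[0, 0, 0, 0]
Initial: VV[2]=[0, 0, 0, 0]
Initial: VV[3]=[0, 0, 0, 0]
Event 1: LOCAL 0: VV[0][0]++ -> VV[0]=[1, 0, 0, 0]
Event 2: LOCAL 2: VV[2][2]++ -> VV[2]=[0, 0, 1, 0]
Event 3: LOCAL 1: VV[1][1]++ -> VV[1]=[0, 1, 0, 0]
Event 4: LOCAL 2: VV[2][2]++ -> VV[2]=[0, 0, 2, 0]
Event 5: LOCAL 2: VV[2][2]++ -> VV[2]=[0, 0, 3, 0]
Event 6: SEND 2->3: VV[2][2]++ -> VV[2]=[0, 0, 4, 0], msg_vec=[0, 0, 4, 0]; VV[3]=max(VV[3],msg_vec) then VV[3][3]++ -> VV[3]=[0, 0, 4, 1]
Event 7: SEND 2->3: VV[2][2]++ -> VV[2]=[0, 0, 5, 0], msg_vec=[0, 0, 5, 0]; VV[3]=max(VV[3],msg_vec) then VV[3][3]++ -> VV[3]=[0, 0, 5, 2]
Event 8: LOCAL 1: VV[1][1]++ -> VV[1]=[0, 2, 0, 0]
Event 4 stamp: [0, 0, 2, 0]
Event 7 stamp: [0, 0, 5, 0]
[0, 0, 2, 0] <= [0, 0, 5, 0]? True
[0, 0, 5, 0] <= [0, 0, 2, 0]? False
Relation: before

Answer: before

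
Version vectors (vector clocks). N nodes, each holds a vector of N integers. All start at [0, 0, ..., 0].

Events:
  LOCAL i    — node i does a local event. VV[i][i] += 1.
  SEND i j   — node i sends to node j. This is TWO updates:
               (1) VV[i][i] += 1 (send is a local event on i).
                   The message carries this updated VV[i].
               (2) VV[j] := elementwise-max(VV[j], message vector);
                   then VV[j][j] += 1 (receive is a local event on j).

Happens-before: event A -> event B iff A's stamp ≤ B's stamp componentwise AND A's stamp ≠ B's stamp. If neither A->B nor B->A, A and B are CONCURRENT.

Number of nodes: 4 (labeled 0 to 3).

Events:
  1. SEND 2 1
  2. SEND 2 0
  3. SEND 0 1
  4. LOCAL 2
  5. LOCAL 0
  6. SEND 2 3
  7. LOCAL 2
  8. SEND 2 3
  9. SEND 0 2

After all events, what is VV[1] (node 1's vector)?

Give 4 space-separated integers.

Initial: VV[0]=[0, 0, 0, 0]
Initial: VV[1]=[0, 0, 0, 0]
Initial: VV[2]=[0, 0, 0, 0]
Initial: VV[3]=[0, 0, 0, 0]
Event 1: SEND 2->1: VV[2][2]++ -> VV[2]=[0, 0, 1, 0], msg_vec=[0, 0, 1, 0]; VV[1]=max(VV[1],msg_vec) then VV[1][1]++ -> VV[1]=[0, 1, 1, 0]
Event 2: SEND 2->0: VV[2][2]++ -> VV[2]=[0, 0, 2, 0], msg_vec=[0, 0, 2, 0]; VV[0]=max(VV[0],msg_vec) then VV[0][0]++ -> VV[0]=[1, 0, 2, 0]
Event 3: SEND 0->1: VV[0][0]++ -> VV[0]=[2, 0, 2, 0], msg_vec=[2, 0, 2, 0]; VV[1]=max(VV[1],msg_vec) then VV[1][1]++ -> VV[1]=[2, 2, 2, 0]
Event 4: LOCAL 2: VV[2][2]++ -> VV[2]=[0, 0, 3, 0]
Event 5: LOCAL 0: VV[0][0]++ -> VV[0]=[3, 0, 2, 0]
Event 6: SEND 2->3: VV[2][2]++ -> VV[2]=[0, 0, 4, 0], msg_vec=[0, 0, 4, 0]; VV[3]=max(VV[3],msg_vec) then VV[3][3]++ -> VV[3]=[0, 0, 4, 1]
Event 7: LOCAL 2: VV[2][2]++ -> VV[2]=[0, 0, 5, 0]
Event 8: SEND 2->3: VV[2][2]++ -> VV[2]=[0, 0, 6, 0], msg_vec=[0, 0, 6, 0]; VV[3]=max(VV[3],msg_vec) then VV[3][3]++ -> VV[3]=[0, 0, 6, 2]
Event 9: SEND 0->2: VV[0][0]++ -> VV[0]=[4, 0, 2, 0], msg_vec=[4, 0, 2, 0]; VV[2]=max(VV[2],msg_vec) then VV[2][2]++ -> VV[2]=[4, 0, 7, 0]
Final vectors: VV[0]=[4, 0, 2, 0]; VV[1]=[2, 2, 2, 0]; VV[2]=[4, 0, 7, 0]; VV[3]=[0, 0, 6, 2]

Answer: 2 2 2 0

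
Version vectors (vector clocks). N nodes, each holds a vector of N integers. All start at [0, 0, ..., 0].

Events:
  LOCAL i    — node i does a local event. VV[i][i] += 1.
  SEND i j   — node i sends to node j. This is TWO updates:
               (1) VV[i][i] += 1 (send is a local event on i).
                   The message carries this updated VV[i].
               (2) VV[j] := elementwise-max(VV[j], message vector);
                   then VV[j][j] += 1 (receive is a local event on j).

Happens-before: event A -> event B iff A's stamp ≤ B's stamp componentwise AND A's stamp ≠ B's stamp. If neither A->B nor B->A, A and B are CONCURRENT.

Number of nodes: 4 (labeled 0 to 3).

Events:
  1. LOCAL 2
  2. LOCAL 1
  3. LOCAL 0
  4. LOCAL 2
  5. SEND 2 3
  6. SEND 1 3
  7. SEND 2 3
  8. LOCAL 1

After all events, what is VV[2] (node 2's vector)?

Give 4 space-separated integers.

Initial: VV[0]=[0, 0, 0, 0]
Initial: VV[1]=[0, 0, 0, 0]
Initial: VV[2]=[0, 0, 0, 0]
Initial: VV[3]=[0, 0, 0, 0]
Event 1: LOCAL 2: VV[2][2]++ -> VV[2]=[0, 0, 1, 0]
Event 2: LOCAL 1: VV[1][1]++ -> VV[1]=[0, 1, 0, 0]
Event 3: LOCAL 0: VV[0][0]++ -> VV[0]=[1, 0, 0, 0]
Event 4: LOCAL 2: VV[2][2]++ -> VV[2]=[0, 0, 2, 0]
Event 5: SEND 2->3: VV[2][2]++ -> VV[2]=[0, 0, 3, 0], msg_vec=[0, 0, 3, 0]; VV[3]=max(VV[3],msg_vec) then VV[3][3]++ -> VV[3]=[0, 0, 3, 1]
Event 6: SEND 1->3: VV[1][1]++ -> VV[1]=[0, 2, 0, 0], msg_vec=[0, 2, 0, 0]; VV[3]=max(VV[3],msg_vec) then VV[3][3]++ -> VV[3]=[0, 2, 3, 2]
Event 7: SEND 2->3: VV[2][2]++ -> VV[2]=[0, 0, 4, 0], msg_vec=[0, 0, 4, 0]; VV[3]=max(VV[3],msg_vec) then VV[3][3]++ -> VV[3]=[0, 2, 4, 3]
Event 8: LOCAL 1: VV[1][1]++ -> VV[1]=[0, 3, 0, 0]
Final vectors: VV[0]=[1, 0, 0, 0]; VV[1]=[0, 3, 0, 0]; VV[2]=[0, 0, 4, 0]; VV[3]=[0, 2, 4, 3]

Answer: 0 0 4 0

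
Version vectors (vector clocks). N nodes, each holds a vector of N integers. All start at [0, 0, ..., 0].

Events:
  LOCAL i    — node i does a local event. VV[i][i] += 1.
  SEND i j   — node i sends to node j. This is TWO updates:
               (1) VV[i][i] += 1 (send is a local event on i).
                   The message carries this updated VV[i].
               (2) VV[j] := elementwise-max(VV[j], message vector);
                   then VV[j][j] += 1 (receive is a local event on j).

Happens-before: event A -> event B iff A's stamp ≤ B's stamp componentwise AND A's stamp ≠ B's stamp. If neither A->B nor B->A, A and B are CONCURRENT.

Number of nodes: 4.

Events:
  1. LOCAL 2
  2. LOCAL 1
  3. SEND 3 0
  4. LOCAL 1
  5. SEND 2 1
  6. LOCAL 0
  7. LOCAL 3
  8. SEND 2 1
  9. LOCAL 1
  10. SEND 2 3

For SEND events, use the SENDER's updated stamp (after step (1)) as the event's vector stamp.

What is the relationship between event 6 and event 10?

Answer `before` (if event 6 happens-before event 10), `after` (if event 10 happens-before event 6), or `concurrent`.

Answer: concurrent

Derivation:
Initial: VV[0]=[0, 0, 0, 0]
Initial: VV[1]=[0, 0, 0, 0]
Initial: VV[2]=[0, 0, 0, 0]
Initial: VV[3]=[0, 0, 0, 0]
Event 1: LOCAL 2: VV[2][2]++ -> VV[2]=[0, 0, 1, 0]
Event 2: LOCAL 1: VV[1][1]++ -> VV[1]=[0, 1, 0, 0]
Event 3: SEND 3->0: VV[3][3]++ -> VV[3]=[0, 0, 0, 1], msg_vec=[0, 0, 0, 1]; VV[0]=max(VV[0],msg_vec) then VV[0][0]++ -> VV[0]=[1, 0, 0, 1]
Event 4: LOCAL 1: VV[1][1]++ -> VV[1]=[0, 2, 0, 0]
Event 5: SEND 2->1: VV[2][2]++ -> VV[2]=[0, 0, 2, 0], msg_vec=[0, 0, 2, 0]; VV[1]=max(VV[1],msg_vec) then VV[1][1]++ -> VV[1]=[0, 3, 2, 0]
Event 6: LOCAL 0: VV[0][0]++ -> VV[0]=[2, 0, 0, 1]
Event 7: LOCAL 3: VV[3][3]++ -> VV[3]=[0, 0, 0, 2]
Event 8: SEND 2->1: VV[2][2]++ -> VV[2]=[0, 0, 3, 0], msg_vec=[0, 0, 3, 0]; VV[1]=max(VV[1],msg_vec) then VV[1][1]++ -> VV[1]=[0, 4, 3, 0]
Event 9: LOCAL 1: VV[1][1]++ -> VV[1]=[0, 5, 3, 0]
Event 10: SEND 2->3: VV[2][2]++ -> VV[2]=[0, 0, 4, 0], msg_vec=[0, 0, 4, 0]; VV[3]=max(VV[3],msg_vec) then VV[3][3]++ -> VV[3]=[0, 0, 4, 3]
Event 6 stamp: [2, 0, 0, 1]
Event 10 stamp: [0, 0, 4, 0]
[2, 0, 0, 1] <= [0, 0, 4, 0]? False
[0, 0, 4, 0] <= [2, 0, 0, 1]? False
Relation: concurrent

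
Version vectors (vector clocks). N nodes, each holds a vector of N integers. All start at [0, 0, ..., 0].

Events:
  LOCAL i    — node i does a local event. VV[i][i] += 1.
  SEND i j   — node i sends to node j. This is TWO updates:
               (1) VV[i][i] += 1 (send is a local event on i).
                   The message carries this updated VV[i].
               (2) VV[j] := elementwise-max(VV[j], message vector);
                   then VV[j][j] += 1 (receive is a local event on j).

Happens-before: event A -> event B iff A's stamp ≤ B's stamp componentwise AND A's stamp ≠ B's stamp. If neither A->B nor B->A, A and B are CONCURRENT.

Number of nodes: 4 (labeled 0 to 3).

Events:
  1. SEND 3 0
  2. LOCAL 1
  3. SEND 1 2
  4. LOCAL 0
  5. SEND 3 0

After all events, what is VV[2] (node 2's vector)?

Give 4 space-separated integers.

Answer: 0 2 1 0

Derivation:
Initial: VV[0]=[0, 0, 0, 0]
Initial: VV[1]=[0, 0, 0, 0]
Initial: VV[2]=[0, 0, 0, 0]
Initial: VV[3]=[0, 0, 0, 0]
Event 1: SEND 3->0: VV[3][3]++ -> VV[3]=[0, 0, 0, 1], msg_vec=[0, 0, 0, 1]; VV[0]=max(VV[0],msg_vec) then VV[0][0]++ -> VV[0]=[1, 0, 0, 1]
Event 2: LOCAL 1: VV[1][1]++ -> VV[1]=[0, 1, 0, 0]
Event 3: SEND 1->2: VV[1][1]++ -> VV[1]=[0, 2, 0, 0], msg_vec=[0, 2, 0, 0]; VV[2]=max(VV[2],msg_vec) then VV[2][2]++ -> VV[2]=[0, 2, 1, 0]
Event 4: LOCAL 0: VV[0][0]++ -> VV[0]=[2, 0, 0, 1]
Event 5: SEND 3->0: VV[3][3]++ -> VV[3]=[0, 0, 0, 2], msg_vec=[0, 0, 0, 2]; VV[0]=max(VV[0],msg_vec) then VV[0][0]++ -> VV[0]=[3, 0, 0, 2]
Final vectors: VV[0]=[3, 0, 0, 2]; VV[1]=[0, 2, 0, 0]; VV[2]=[0, 2, 1, 0]; VV[3]=[0, 0, 0, 2]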